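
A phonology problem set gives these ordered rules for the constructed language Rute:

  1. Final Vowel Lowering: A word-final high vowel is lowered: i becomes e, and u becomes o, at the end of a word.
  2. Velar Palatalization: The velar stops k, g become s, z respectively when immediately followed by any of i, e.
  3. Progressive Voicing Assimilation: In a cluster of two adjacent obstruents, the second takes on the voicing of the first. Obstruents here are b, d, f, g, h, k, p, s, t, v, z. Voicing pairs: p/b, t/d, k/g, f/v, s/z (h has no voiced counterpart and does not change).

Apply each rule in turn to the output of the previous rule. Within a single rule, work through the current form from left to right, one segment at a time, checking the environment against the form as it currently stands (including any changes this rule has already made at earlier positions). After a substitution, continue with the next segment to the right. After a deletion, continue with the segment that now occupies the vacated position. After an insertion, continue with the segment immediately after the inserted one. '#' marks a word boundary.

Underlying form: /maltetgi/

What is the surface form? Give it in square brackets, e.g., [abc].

1 Final Vowel Lowering: [maltetgi] → [maltetge]
2 Velar Palatalization: [maltetge] → [maltetze]
3 Progressive Voicing Assimilation: [maltetze] → [maltetse]

[maltetse]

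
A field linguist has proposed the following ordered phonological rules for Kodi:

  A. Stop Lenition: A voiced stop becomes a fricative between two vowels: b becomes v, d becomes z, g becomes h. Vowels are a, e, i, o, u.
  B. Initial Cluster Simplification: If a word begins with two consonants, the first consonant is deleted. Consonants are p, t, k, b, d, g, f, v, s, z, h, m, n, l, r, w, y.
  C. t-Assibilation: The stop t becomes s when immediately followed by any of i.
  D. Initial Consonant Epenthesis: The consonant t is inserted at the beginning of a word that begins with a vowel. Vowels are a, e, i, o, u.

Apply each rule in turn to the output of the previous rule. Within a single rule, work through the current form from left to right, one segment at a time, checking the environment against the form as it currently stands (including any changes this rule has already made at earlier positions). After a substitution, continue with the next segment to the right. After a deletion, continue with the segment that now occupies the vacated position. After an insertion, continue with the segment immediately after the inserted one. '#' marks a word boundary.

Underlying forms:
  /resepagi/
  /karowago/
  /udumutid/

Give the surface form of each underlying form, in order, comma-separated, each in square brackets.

[resepahi], [karowaho], [tuzumusid]

/resepagi/:
  A Stop Lenition: [resepagi] → [resepahi]
  B Initial Cluster Simplification: no change — [resepahi]
  C t-Assibilation: no change — [resepahi]
  D Initial Consonant Epenthesis: no change — [resepahi]
/karowago/:
  A Stop Lenition: [karowago] → [karowaho]
  B Initial Cluster Simplification: no change — [karowaho]
  C t-Assibilation: no change — [karowaho]
  D Initial Consonant Epenthesis: no change — [karowaho]
/udumutid/:
  A Stop Lenition: [udumutid] → [uzumutid]
  B Initial Cluster Simplification: no change — [uzumutid]
  C t-Assibilation: [uzumutid] → [uzumusid]
  D Initial Consonant Epenthesis: [uzumusid] → [tuzumusid]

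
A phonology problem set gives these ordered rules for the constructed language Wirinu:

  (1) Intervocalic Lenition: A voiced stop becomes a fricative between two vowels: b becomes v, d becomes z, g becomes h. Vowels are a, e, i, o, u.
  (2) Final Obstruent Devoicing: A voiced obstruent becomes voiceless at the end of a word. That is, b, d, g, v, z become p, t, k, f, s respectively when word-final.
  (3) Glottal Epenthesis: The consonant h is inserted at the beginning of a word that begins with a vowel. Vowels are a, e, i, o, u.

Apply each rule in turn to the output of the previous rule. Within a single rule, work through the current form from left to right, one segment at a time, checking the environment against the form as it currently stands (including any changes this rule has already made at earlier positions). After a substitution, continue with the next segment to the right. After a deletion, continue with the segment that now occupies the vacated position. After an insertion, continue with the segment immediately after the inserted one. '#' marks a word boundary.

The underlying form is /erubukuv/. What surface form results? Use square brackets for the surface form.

[heruvukuf]

(1) Intervocalic Lenition: [erubukuv] → [eruvukuv]
(2) Final Obstruent Devoicing: [eruvukuv] → [eruvukuf]
(3) Glottal Epenthesis: [eruvukuf] → [heruvukuf]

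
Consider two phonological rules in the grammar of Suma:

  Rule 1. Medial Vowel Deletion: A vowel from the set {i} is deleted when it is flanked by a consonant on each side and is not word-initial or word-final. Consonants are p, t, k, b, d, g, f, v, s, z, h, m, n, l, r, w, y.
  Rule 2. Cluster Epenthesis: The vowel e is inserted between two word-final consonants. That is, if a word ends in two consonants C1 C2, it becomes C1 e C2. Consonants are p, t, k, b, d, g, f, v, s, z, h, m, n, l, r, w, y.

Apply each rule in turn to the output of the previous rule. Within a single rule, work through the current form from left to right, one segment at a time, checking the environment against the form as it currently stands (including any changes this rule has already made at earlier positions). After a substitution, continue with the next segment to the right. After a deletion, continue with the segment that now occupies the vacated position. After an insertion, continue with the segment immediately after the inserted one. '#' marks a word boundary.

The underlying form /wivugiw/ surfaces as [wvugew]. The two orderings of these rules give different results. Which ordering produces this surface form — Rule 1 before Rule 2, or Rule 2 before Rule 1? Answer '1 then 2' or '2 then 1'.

1 then 2

Order 1 then 2:
  1 Medial Vowel Deletion: [wivugiw] → [wvugw]
  2 Cluster Epenthesis: [wvugw] → [wvugew]
  result: [wvugew]
Order 2 then 1:
  2 Cluster Epenthesis: no change — [wivugiw]
  1 Medial Vowel Deletion: [wivugiw] → [wvugw]
  result: [wvugw]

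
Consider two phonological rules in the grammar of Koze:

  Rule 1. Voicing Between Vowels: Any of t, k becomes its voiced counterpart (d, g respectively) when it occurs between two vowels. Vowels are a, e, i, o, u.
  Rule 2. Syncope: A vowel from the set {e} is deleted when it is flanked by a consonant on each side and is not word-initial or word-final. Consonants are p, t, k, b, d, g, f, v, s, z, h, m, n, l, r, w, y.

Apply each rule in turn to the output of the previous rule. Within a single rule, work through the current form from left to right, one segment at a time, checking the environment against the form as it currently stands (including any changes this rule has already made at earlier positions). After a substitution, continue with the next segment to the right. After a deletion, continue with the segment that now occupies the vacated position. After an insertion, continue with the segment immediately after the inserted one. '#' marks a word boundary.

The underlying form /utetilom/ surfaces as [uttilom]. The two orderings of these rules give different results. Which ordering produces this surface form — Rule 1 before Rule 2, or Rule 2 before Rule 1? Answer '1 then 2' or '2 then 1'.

2 then 1

Order 1 then 2:
  1 Voicing Between Vowels: [utetilom] → [udedilom]
  2 Syncope: [udedilom] → [uddilom]
  result: [uddilom]
Order 2 then 1:
  2 Syncope: [utetilom] → [uttilom]
  1 Voicing Between Vowels: no change — [uttilom]
  result: [uttilom]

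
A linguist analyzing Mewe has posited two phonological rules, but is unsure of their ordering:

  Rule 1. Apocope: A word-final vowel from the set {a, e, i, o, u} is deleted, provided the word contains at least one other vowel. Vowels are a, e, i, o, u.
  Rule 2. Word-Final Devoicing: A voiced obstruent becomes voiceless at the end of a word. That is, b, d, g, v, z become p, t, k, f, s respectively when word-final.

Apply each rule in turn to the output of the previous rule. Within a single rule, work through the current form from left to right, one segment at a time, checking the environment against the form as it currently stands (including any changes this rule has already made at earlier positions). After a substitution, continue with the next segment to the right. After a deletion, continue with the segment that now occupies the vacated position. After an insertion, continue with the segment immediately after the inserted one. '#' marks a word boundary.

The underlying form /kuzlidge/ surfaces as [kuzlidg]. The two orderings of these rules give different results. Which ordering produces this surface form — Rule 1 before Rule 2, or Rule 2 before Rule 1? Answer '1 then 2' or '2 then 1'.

Order 1 then 2:
  1 Apocope: [kuzlidge] → [kuzlidg]
  2 Word-Final Devoicing: [kuzlidg] → [kuzlidk]
  result: [kuzlidk]
Order 2 then 1:
  2 Word-Final Devoicing: no change — [kuzlidge]
  1 Apocope: [kuzlidge] → [kuzlidg]
  result: [kuzlidg]

2 then 1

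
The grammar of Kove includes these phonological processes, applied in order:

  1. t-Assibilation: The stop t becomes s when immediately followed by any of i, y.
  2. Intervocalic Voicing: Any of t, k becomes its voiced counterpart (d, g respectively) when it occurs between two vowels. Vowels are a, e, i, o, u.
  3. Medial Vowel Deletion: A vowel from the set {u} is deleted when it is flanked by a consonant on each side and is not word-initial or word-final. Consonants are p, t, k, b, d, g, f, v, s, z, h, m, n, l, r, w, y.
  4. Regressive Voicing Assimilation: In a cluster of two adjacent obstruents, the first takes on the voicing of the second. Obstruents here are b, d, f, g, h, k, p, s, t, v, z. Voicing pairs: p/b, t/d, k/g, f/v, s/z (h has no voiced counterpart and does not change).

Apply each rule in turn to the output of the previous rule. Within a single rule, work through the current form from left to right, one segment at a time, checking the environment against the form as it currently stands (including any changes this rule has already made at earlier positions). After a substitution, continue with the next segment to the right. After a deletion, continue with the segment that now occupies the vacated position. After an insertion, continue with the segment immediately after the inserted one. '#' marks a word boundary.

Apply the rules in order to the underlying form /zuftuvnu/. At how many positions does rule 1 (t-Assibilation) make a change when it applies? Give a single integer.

1 t-Assibilation: no change — [zuftuvnu]
2 Intervocalic Voicing: no change — [zuftuvnu]
3 Medial Vowel Deletion: [zuftuvnu] → [zftvnu]
4 Regressive Voicing Assimilation: [zftvnu] → [sfdvnu]
Rule 1 changed 0 position(s).

0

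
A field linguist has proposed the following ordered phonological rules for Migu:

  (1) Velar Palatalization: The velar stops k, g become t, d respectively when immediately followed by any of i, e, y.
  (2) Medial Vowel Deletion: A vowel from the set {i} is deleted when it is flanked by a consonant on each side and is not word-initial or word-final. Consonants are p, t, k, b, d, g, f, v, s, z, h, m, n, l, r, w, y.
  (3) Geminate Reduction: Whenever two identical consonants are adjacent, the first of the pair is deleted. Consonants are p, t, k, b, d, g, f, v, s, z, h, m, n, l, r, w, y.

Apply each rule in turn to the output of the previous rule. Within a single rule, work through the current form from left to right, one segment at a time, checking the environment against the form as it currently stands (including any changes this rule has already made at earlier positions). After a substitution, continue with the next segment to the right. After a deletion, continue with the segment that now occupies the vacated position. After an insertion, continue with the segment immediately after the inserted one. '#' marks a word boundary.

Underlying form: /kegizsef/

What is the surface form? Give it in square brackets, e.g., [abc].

(1) Velar Palatalization: [kegizsef] → [tedizsef]
(2) Medial Vowel Deletion: [tedizsef] → [tedzsef]
(3) Geminate Reduction: no change — [tedzsef]

[tedzsef]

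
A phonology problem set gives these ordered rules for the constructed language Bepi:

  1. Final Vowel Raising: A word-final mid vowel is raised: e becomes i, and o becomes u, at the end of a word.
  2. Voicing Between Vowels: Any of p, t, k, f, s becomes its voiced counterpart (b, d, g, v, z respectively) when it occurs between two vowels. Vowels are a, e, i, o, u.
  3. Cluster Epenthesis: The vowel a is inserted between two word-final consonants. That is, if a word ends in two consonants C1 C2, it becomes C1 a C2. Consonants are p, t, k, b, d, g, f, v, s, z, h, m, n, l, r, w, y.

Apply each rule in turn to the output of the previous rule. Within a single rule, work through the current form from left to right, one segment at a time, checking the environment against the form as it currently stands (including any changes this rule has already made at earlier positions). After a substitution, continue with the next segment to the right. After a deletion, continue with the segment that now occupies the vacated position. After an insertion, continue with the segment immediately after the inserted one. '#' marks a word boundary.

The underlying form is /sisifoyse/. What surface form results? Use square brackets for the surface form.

[sizivoysi]

1 Final Vowel Raising: [sisifoyse] → [sisifoysi]
2 Voicing Between Vowels: [sisifoysi] → [sizivoysi]
3 Cluster Epenthesis: no change — [sizivoysi]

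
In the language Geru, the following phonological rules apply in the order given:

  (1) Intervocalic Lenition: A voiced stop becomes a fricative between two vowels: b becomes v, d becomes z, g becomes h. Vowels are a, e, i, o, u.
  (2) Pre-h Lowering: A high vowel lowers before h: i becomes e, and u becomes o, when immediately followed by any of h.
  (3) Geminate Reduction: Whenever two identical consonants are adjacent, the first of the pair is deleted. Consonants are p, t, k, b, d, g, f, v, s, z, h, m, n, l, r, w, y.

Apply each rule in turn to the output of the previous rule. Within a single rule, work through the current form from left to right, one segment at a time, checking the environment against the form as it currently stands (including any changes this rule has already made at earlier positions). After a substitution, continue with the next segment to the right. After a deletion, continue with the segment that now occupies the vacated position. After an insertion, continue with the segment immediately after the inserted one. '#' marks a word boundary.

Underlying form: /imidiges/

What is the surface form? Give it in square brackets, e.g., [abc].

(1) Intervocalic Lenition: [imidiges] → [imizihes]
(2) Pre-h Lowering: [imizihes] → [imizehes]
(3) Geminate Reduction: no change — [imizehes]

[imizehes]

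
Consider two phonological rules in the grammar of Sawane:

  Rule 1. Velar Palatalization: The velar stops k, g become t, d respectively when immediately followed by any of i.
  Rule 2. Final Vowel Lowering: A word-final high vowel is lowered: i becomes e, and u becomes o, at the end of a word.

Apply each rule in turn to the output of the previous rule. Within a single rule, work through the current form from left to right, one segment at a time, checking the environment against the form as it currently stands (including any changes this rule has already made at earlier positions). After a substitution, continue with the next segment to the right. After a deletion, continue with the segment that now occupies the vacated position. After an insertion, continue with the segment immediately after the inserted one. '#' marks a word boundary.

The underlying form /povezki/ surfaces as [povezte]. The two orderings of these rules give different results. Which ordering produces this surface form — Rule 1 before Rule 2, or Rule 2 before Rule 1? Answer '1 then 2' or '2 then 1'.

Order 1 then 2:
  1 Velar Palatalization: [povezki] → [povezti]
  2 Final Vowel Lowering: [povezti] → [povezte]
  result: [povezte]
Order 2 then 1:
  2 Final Vowel Lowering: [povezki] → [povezke]
  1 Velar Palatalization: no change — [povezke]
  result: [povezke]

1 then 2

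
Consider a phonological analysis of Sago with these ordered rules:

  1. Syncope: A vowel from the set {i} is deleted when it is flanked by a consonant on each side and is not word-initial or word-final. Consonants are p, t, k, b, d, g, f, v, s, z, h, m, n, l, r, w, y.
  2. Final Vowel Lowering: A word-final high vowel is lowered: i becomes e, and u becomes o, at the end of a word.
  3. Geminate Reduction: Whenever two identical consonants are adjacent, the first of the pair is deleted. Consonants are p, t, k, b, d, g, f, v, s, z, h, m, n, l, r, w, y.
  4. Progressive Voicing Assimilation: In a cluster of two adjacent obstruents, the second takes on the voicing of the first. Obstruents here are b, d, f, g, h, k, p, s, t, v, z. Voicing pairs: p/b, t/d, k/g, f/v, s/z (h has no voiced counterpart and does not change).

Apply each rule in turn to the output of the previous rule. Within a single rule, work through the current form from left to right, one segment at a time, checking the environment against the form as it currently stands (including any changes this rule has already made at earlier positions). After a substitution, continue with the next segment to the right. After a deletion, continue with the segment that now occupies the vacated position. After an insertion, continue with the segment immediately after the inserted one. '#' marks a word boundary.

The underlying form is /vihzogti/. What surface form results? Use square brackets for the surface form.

[vhsogde]

1 Syncope: [vihzogti] → [vhzogti]
2 Final Vowel Lowering: [vhzogti] → [vhzogte]
3 Geminate Reduction: no change — [vhzogte]
4 Progressive Voicing Assimilation: [vhzogte] → [vhsogde]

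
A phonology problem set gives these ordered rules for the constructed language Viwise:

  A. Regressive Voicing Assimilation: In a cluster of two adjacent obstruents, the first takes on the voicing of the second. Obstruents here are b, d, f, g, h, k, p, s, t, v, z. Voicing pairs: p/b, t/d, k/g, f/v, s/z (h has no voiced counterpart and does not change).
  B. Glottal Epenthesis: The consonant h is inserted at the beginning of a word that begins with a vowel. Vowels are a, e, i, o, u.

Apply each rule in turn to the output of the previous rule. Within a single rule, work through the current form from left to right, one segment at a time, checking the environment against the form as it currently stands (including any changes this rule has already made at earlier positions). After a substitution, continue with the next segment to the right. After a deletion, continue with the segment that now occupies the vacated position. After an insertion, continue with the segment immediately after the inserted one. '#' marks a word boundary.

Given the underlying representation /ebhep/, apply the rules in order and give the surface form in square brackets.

[hephep]

A Regressive Voicing Assimilation: [ebhep] → [ephep]
B Glottal Epenthesis: [ephep] → [hephep]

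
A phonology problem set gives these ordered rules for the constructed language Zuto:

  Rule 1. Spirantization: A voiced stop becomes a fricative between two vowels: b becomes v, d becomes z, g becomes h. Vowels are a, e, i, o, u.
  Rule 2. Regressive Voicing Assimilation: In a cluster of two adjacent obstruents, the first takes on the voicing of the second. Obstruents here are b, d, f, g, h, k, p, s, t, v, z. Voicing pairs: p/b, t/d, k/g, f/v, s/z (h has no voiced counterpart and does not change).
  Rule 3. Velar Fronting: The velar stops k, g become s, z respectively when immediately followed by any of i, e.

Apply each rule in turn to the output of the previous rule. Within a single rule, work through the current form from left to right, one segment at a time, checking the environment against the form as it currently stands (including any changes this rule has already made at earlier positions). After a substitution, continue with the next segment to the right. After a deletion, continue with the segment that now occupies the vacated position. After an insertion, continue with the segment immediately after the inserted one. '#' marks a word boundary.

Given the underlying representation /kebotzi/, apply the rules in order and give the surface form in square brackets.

Rule 1 Spirantization: [kebotzi] → [kevotzi]
Rule 2 Regressive Voicing Assimilation: [kevotzi] → [kevodzi]
Rule 3 Velar Fronting: [kevodzi] → [sevodzi]

[sevodzi]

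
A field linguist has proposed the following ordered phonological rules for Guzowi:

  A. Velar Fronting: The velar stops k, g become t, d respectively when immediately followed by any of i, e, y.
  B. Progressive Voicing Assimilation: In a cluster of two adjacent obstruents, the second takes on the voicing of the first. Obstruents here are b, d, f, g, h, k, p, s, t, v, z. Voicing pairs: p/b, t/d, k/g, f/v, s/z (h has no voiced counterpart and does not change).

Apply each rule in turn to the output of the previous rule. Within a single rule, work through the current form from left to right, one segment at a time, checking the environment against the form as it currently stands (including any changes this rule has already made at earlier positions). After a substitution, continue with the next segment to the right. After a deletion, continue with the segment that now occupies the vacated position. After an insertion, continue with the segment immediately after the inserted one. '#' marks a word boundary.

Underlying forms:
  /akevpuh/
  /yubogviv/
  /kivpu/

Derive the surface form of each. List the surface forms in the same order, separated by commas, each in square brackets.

[atevbuh], [yubogviv], [tivbu]

/akevpuh/:
  A Velar Fronting: [akevpuh] → [atevpuh]
  B Progressive Voicing Assimilation: [atevpuh] → [atevbuh]
/yubogviv/:
  A Velar Fronting: no change — [yubogviv]
  B Progressive Voicing Assimilation: no change — [yubogviv]
/kivpu/:
  A Velar Fronting: [kivpu] → [tivpu]
  B Progressive Voicing Assimilation: [tivpu] → [tivbu]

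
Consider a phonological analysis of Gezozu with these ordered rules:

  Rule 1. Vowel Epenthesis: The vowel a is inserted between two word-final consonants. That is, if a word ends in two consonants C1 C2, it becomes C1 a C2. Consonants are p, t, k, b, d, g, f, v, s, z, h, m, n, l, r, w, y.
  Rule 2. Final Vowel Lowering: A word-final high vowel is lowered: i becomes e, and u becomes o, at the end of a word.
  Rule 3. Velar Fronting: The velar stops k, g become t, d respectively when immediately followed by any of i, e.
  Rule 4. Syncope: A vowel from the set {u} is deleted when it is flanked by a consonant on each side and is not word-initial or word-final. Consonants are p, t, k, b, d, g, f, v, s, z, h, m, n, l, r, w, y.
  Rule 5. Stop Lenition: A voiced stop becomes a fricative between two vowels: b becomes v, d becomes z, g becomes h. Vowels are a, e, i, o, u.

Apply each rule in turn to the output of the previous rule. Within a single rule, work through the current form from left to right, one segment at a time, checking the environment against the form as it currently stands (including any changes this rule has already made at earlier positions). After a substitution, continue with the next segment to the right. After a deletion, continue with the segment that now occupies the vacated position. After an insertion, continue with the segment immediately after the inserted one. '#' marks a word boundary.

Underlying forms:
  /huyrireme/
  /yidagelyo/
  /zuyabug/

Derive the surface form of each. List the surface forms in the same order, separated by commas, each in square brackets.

[hyrireme], [yizazelyo], [zyabg]

/huyrireme/:
  Rule 1 Vowel Epenthesis: no change — [huyrireme]
  Rule 2 Final Vowel Lowering: no change — [huyrireme]
  Rule 3 Velar Fronting: no change — [huyrireme]
  Rule 4 Syncope: [huyrireme] → [hyrireme]
  Rule 5 Stop Lenition: no change — [hyrireme]
/yidagelyo/:
  Rule 1 Vowel Epenthesis: no change — [yidagelyo]
  Rule 2 Final Vowel Lowering: no change — [yidagelyo]
  Rule 3 Velar Fronting: [yidagelyo] → [yidadelyo]
  Rule 4 Syncope: no change — [yidadelyo]
  Rule 5 Stop Lenition: [yidadelyo] → [yizazelyo]
/zuyabug/:
  Rule 1 Vowel Epenthesis: no change — [zuyabug]
  Rule 2 Final Vowel Lowering: no change — [zuyabug]
  Rule 3 Velar Fronting: no change — [zuyabug]
  Rule 4 Syncope: [zuyabug] → [zyabg]
  Rule 5 Stop Lenition: no change — [zyabg]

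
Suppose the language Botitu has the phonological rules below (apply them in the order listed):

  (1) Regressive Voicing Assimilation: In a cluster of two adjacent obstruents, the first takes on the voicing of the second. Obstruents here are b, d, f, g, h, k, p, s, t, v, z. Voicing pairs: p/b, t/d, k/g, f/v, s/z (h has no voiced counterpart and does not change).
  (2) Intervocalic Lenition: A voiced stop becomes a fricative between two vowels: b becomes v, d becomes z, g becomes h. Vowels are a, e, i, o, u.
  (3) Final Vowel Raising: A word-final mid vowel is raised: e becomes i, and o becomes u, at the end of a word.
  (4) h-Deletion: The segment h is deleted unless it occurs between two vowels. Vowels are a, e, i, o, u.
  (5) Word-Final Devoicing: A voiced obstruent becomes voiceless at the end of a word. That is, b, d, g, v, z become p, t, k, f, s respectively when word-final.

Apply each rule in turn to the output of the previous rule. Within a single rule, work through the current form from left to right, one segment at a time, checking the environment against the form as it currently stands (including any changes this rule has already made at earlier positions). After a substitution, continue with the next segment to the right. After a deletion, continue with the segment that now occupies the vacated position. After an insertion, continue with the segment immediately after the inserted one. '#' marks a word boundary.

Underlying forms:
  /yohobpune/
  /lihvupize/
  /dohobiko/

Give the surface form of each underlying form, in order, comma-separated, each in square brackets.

/yohobpune/:
  (1) Regressive Voicing Assimilation: [yohobpune] → [yohoppune]
  (2) Intervocalic Lenition: no change — [yohoppune]
  (3) Final Vowel Raising: [yohoppune] → [yohoppuni]
  (4) h-Deletion: no change — [yohoppuni]
  (5) Word-Final Devoicing: no change — [yohoppuni]
/lihvupize/:
  (1) Regressive Voicing Assimilation: no change — [lihvupize]
  (2) Intervocalic Lenition: no change — [lihvupize]
  (3) Final Vowel Raising: [lihvupize] → [lihvupizi]
  (4) h-Deletion: [lihvupizi] → [livupizi]
  (5) Word-Final Devoicing: no change — [livupizi]
/dohobiko/:
  (1) Regressive Voicing Assimilation: no change — [dohobiko]
  (2) Intervocalic Lenition: [dohobiko] → [dohoviko]
  (3) Final Vowel Raising: [dohoviko] → [dohoviku]
  (4) h-Deletion: no change — [dohoviku]
  (5) Word-Final Devoicing: no change — [dohoviku]

[yohoppuni], [livupizi], [dohoviku]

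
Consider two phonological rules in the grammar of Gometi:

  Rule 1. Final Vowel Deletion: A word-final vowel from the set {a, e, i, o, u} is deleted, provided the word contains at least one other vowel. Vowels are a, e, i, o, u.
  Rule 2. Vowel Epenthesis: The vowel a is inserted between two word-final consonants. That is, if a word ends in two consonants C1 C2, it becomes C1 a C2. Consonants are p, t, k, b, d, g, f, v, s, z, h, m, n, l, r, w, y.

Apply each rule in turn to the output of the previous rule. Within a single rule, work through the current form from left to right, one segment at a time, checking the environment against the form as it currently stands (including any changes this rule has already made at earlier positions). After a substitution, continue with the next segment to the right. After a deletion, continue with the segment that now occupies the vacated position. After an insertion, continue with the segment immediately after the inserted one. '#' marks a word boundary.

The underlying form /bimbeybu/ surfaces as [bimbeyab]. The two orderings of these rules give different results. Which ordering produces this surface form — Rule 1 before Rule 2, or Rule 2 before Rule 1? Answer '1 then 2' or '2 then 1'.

Order 1 then 2:
  1 Final Vowel Deletion: [bimbeybu] → [bimbeyb]
  2 Vowel Epenthesis: [bimbeyb] → [bimbeyab]
  result: [bimbeyab]
Order 2 then 1:
  2 Vowel Epenthesis: no change — [bimbeybu]
  1 Final Vowel Deletion: [bimbeybu] → [bimbeyb]
  result: [bimbeyb]

1 then 2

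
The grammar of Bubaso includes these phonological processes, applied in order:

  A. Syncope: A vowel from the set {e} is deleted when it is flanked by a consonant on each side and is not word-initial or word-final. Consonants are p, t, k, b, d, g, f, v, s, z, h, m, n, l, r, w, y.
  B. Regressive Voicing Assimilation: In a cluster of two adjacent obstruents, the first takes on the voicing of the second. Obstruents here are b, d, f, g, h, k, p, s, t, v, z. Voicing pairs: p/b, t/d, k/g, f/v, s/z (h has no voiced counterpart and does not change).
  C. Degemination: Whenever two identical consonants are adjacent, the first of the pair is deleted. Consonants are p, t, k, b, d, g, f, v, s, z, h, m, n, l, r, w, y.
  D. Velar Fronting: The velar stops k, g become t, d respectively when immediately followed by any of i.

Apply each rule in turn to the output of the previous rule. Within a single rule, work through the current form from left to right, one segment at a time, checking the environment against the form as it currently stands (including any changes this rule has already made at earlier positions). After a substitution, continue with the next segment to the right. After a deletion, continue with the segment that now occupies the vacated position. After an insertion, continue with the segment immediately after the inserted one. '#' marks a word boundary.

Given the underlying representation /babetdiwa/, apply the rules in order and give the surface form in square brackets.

[bapdiwa]

A Syncope: [babetdiwa] → [babtdiwa]
B Regressive Voicing Assimilation: [babtdiwa] → [bapddiwa]
C Degemination: [bapddiwa] → [bapdiwa]
D Velar Fronting: no change — [bapdiwa]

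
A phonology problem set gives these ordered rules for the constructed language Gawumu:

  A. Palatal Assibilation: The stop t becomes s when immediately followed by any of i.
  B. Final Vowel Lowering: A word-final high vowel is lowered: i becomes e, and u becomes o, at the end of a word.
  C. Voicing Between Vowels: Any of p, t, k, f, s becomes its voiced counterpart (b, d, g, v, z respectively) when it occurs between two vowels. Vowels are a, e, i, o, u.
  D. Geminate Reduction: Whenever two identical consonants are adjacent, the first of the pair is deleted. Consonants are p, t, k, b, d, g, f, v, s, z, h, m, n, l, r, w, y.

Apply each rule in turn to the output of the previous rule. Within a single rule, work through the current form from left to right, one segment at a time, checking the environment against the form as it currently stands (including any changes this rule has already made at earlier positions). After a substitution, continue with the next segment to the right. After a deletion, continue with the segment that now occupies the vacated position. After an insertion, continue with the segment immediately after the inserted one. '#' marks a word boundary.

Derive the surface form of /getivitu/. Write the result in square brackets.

A Palatal Assibilation: [getivitu] → [gesivitu]
B Final Vowel Lowering: [gesivitu] → [gesivito]
C Voicing Between Vowels: [gesivito] → [gezivido]
D Geminate Reduction: no change — [gezivido]

[gezivido]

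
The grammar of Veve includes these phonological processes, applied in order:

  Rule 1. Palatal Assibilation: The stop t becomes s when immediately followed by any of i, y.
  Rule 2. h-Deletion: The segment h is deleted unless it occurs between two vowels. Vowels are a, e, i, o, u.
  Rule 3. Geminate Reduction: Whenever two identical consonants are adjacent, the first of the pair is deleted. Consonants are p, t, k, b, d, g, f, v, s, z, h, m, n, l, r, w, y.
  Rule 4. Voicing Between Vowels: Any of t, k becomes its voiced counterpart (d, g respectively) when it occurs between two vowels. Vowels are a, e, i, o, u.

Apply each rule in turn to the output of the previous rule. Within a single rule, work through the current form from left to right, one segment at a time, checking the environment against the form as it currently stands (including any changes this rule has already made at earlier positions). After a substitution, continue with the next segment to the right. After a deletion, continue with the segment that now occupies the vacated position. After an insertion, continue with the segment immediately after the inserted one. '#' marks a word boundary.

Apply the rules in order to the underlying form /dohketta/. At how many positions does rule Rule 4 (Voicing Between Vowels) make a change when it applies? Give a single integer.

Rule 1 Palatal Assibilation: no change — [dohketta]
Rule 2 h-Deletion: [dohketta] → [doketta]
Rule 3 Geminate Reduction: [doketta] → [doketa]
Rule 4 Voicing Between Vowels: [doketa] → [dogeda]
Rule Rule 4 changed 2 position(s).

2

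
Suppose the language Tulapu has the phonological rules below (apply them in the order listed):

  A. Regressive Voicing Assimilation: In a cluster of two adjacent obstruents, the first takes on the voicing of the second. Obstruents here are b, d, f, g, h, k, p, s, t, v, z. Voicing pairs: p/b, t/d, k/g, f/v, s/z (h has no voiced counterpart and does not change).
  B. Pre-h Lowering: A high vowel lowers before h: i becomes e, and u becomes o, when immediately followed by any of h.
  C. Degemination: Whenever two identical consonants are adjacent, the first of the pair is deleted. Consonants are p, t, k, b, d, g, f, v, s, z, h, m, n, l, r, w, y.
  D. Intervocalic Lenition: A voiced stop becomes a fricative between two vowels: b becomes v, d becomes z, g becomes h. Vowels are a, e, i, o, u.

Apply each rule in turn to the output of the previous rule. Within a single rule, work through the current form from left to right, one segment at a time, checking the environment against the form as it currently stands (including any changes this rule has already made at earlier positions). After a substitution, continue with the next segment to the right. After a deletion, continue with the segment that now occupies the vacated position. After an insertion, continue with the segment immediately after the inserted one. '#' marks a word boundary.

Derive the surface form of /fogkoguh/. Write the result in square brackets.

[fokohoh]

A Regressive Voicing Assimilation: [fogkoguh] → [fokkoguh]
B Pre-h Lowering: [fokkoguh] → [fokkogoh]
C Degemination: [fokkogoh] → [fokogoh]
D Intervocalic Lenition: [fokogoh] → [fokohoh]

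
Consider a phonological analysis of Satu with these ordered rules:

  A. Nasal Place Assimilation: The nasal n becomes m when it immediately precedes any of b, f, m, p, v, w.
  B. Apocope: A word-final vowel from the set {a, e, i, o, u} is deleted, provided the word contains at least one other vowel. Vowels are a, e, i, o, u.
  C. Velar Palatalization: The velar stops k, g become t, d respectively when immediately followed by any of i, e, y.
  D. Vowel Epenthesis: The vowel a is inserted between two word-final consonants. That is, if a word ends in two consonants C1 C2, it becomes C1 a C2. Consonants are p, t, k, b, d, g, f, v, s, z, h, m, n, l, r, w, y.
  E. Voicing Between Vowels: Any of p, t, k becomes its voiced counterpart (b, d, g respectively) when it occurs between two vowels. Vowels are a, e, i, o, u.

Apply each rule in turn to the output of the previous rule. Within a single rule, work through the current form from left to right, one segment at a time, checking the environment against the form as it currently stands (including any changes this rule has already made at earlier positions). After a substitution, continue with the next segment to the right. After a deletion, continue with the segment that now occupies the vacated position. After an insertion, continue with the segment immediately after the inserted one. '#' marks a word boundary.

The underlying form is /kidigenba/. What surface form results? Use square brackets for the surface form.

A Nasal Place Assimilation: [kidigenba] → [kidigemba]
B Apocope: [kidigemba] → [kidigemb]
C Velar Palatalization: [kidigemb] → [tididemb]
D Vowel Epenthesis: [tididemb] → [tididemab]
E Voicing Between Vowels: no change — [tididemab]

[tididemab]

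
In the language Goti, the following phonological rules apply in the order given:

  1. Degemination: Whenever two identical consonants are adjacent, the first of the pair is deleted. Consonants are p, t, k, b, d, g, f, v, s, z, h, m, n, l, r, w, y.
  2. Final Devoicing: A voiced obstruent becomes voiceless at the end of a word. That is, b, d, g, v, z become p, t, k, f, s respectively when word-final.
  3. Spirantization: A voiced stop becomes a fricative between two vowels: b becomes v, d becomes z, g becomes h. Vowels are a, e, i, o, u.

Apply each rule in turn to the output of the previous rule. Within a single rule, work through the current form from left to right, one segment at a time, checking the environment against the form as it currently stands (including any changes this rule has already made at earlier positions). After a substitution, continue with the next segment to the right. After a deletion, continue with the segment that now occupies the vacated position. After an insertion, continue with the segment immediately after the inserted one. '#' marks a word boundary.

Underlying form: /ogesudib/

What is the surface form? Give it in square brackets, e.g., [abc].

1 Degemination: no change — [ogesudib]
2 Final Devoicing: [ogesudib] → [ogesudip]
3 Spirantization: [ogesudip] → [ohesuzip]

[ohesuzip]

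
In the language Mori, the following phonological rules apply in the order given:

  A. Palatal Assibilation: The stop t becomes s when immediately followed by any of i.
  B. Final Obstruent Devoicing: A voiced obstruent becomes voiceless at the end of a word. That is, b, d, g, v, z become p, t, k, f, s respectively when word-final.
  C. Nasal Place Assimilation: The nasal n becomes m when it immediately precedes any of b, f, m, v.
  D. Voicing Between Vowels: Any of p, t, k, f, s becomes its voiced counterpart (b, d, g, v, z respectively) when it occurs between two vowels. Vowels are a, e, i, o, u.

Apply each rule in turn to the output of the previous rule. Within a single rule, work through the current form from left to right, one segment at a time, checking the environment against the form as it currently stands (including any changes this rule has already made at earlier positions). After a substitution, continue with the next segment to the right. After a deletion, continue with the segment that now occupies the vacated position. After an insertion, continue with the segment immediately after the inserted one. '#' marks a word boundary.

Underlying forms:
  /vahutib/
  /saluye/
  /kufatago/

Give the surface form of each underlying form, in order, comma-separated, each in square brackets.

/vahutib/:
  A Palatal Assibilation: [vahutib] → [vahusib]
  B Final Obstruent Devoicing: [vahusib] → [vahusip]
  C Nasal Place Assimilation: no change — [vahusip]
  D Voicing Between Vowels: [vahusip] → [vahuzip]
/saluye/:
  A Palatal Assibilation: no change — [saluye]
  B Final Obstruent Devoicing: no change — [saluye]
  C Nasal Place Assimilation: no change — [saluye]
  D Voicing Between Vowels: no change — [saluye]
/kufatago/:
  A Palatal Assibilation: no change — [kufatago]
  B Final Obstruent Devoicing: no change — [kufatago]
  C Nasal Place Assimilation: no change — [kufatago]
  D Voicing Between Vowels: [kufatago] → [kuvadago]

[vahuzip], [saluye], [kuvadago]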